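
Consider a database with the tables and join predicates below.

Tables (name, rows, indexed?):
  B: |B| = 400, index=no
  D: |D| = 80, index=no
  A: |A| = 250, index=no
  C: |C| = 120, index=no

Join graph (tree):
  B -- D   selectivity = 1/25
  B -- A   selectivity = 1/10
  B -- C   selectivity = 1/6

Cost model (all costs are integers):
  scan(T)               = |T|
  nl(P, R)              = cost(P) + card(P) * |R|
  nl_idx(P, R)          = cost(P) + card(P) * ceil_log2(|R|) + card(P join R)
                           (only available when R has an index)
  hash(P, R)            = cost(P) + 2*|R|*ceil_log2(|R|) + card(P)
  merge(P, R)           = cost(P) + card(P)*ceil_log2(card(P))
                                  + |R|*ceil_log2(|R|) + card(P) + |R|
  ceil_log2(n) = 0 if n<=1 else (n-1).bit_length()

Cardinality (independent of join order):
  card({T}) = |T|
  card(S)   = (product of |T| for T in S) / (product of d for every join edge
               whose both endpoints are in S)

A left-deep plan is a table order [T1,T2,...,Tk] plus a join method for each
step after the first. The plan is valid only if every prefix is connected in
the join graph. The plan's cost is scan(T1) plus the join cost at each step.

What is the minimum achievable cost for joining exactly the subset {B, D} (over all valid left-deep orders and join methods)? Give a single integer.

Selinger DP over subsets of {B,D}:
  {B}: scan cost=400, card=400
  {D}: scan cost=80, card=80
  {BD}: card=1280; try (D,hash)→1920, (B,merge)→4720, (D,merge)→5040, (B,hash)→7360, (B,nl)→32080, (D,nl)→32400; best=1920 via (D,hash)

1920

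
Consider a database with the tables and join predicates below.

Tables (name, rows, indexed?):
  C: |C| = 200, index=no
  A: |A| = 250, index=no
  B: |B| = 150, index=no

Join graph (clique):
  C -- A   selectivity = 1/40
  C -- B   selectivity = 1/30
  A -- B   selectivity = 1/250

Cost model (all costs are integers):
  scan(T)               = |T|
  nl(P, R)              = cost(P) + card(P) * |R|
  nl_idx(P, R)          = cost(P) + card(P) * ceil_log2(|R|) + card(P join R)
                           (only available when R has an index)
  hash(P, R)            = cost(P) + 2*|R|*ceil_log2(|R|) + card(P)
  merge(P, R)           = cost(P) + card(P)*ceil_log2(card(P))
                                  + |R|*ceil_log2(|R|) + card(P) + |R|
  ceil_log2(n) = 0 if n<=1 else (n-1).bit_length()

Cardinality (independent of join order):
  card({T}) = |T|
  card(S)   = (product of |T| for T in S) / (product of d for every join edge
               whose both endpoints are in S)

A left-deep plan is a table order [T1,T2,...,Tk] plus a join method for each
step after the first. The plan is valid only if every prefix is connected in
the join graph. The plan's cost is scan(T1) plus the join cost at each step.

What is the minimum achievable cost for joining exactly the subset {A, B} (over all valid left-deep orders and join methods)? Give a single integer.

2900

Selinger DP over subsets of {A,B}:
  {A}: scan cost=250, card=250
  {B}: scan cost=150, card=150
  {AB}: card=150; try (B,hash)→2900, (A,merge)→3750, (B,merge)→3850, (A,hash)→4300, (A,nl)→37650, (B,nl)→37750; best=2900 via (B,hash)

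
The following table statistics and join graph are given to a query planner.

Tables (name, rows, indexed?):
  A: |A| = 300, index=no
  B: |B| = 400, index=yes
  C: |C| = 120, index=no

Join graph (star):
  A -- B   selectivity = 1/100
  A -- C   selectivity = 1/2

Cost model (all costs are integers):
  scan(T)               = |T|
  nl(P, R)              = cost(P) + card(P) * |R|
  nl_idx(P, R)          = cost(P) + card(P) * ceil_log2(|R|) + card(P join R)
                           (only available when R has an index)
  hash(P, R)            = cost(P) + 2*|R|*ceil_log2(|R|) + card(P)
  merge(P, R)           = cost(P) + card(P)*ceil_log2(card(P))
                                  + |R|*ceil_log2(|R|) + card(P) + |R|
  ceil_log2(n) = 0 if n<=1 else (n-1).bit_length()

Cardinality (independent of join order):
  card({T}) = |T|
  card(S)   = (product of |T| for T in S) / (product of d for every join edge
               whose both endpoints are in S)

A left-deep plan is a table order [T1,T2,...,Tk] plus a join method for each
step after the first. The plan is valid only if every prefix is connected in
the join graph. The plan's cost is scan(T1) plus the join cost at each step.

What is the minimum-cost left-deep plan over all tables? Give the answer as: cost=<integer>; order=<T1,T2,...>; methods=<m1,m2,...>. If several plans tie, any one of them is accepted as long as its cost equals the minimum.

cost=7080; order=A,B,C; methods=nl_idx,hash

Selinger DP (subsets sized 1..n):
  {A}: scan cost=300, card=300
  {B}: scan cost=400, card=400
  {C}: scan cost=120, card=120
  {AB}: card=1200; try (B,nl_idx)→4200, (A,hash)→6200, (B,merge)→7300, (A,merge)→7400, (B,hash)→7800, (B,nl)→120300 …(+1); best=4200 via (B,nl_idx)
  {AC}: card=18000; try (C,hash)→2280, (A,merge)→4080, (C,merge)→4260, (A,hash)→5640, (A,nl)→36120, (C,nl)→36300; best=2280 via (C,hash)
  {ABC}: card=72000; try (C,hash)→7080, (C,merge)→19560, (B,hash)→27480, (C,nl)→148200, (B,nl_idx)→236280, (B,merge)→294280 …(+1); best=7080 via (C,hash)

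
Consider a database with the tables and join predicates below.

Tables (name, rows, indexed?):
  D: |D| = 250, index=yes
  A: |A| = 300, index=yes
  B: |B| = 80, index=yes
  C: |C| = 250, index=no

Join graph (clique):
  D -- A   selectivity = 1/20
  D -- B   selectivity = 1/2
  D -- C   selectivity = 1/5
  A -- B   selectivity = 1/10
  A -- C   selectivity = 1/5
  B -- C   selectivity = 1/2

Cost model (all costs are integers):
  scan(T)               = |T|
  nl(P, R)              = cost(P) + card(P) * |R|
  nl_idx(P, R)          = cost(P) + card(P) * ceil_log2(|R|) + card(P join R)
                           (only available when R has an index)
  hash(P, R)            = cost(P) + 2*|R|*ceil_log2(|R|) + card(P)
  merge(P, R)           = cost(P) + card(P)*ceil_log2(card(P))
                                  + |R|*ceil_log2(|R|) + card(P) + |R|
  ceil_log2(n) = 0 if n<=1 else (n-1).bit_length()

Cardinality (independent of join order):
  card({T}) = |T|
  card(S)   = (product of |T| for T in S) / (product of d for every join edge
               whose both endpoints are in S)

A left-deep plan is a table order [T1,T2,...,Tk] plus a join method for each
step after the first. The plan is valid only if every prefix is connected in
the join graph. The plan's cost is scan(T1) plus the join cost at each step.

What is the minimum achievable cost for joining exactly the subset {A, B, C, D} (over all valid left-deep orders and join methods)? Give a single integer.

27120

Selinger DP over subsets of {A,B,C,D}:
  {D}: scan cost=250, card=250
  {A}: scan cost=300, card=300
  {B}: scan cost=80, card=80
  {C}: scan cost=250, card=250
  {AD}: card=3750; try (D,hash)→4600, (A,merge)→5500, (D,merge)→5550, (A,hash)→5900, (A,nl_idx)→6250, (D,nl_idx)→6450 …(+2); best=4600 via (D,hash)
  {BD}: card=10000; try (B,hash)→1620, (D,merge)→2970, (B,merge)→3140, (D,hash)→4160, (D,nl_idx)→10720, (B,nl_idx)→12000 …(+2); best=1620 via (B,hash)
  {CD}: card=12500; try (D,hash)→4500, (C,hash)→4500, (D,merge)→4750, (C,merge)→4750, (D,nl_idx)→14750, (D,nl)→62750 …(+1); best=4500 via (D,hash)
  {AB}: card=2400; try (B,hash)→1720, (A,nl_idx)→3200, (A,merge)→3720, (B,merge)→3940, (B,nl_idx)→4800, (A,hash)→5560 …(+2); best=1720 via (B,hash)
  {AC}: card=15000; try (C,hash)→4600, (A,merge)→5500, (C,merge)→5550, (A,hash)→5900, (A,nl_idx)→17500, (A,nl)→75250 …(+1); best=4600 via (C,hash)
  {BC}: card=10000; try (B,hash)→1620, (C,merge)→2970, (B,merge)→3140, (C,hash)→4160, (B,nl_idx)→12000, (C,nl)→20080 …(+1); best=1620 via (B,hash)
  {ABD}: card=15000; try (D,hash)→8120, (B,hash)→9470, (A,hash)→17020, (D,merge)→35170, (D,nl_idx)→35920, (B,nl_idx)→45850 …(+6); best=8120 via (D,hash)
  {ACD}: card=37500; try (C,hash)→12350, (A,hash)→22400, (D,hash)→23600, (C,merge)→55600, (A,nl_idx)→154500, (D,nl_idx)→162100 …(+5); best=12350 via (C,hash)
  {BCD}: card=250000; try (D,hash)→15620, (C,hash)→15620, (B,hash)→18120, (D,merge)→153870, (C,merge)→153870, (B,merge)→192640 …(+5); best=15620 via (D,hash)
  {ABC}: card=60000; try (C,hash)→8120, (A,hash)→17020, (B,hash)→20720, (C,merge)→35170, (A,nl_idx)→151620, (A,merge)→154620 …(+5); best=8120 via (C,hash)
  {ABCD}: card=75000; try (C,hash)→27120, (B,hash)→50970, (D,hash)→72120, (C,merge)→235370, (A,hash)→271020, (B,nl_idx)→349850 …(+9); best=27120 via (C,hash)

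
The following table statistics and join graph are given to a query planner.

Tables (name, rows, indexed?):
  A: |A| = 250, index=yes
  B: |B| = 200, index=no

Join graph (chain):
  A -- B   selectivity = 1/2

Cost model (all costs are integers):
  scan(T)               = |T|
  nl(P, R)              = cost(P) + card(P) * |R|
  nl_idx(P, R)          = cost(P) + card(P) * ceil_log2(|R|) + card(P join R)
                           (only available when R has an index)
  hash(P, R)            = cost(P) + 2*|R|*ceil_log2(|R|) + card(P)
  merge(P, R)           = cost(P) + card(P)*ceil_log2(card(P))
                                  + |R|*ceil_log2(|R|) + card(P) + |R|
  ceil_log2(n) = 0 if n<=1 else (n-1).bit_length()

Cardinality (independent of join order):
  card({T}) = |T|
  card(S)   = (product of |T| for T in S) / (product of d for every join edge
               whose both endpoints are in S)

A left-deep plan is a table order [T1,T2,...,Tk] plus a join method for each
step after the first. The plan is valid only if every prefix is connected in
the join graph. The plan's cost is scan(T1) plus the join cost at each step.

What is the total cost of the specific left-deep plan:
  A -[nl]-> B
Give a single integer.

50250

step 1: scan A: cost=250, card=250
step 2: join B via nl
    card(P join B) = 250*200/(2) = 25000
    cost = 250 + 250*200 = 50250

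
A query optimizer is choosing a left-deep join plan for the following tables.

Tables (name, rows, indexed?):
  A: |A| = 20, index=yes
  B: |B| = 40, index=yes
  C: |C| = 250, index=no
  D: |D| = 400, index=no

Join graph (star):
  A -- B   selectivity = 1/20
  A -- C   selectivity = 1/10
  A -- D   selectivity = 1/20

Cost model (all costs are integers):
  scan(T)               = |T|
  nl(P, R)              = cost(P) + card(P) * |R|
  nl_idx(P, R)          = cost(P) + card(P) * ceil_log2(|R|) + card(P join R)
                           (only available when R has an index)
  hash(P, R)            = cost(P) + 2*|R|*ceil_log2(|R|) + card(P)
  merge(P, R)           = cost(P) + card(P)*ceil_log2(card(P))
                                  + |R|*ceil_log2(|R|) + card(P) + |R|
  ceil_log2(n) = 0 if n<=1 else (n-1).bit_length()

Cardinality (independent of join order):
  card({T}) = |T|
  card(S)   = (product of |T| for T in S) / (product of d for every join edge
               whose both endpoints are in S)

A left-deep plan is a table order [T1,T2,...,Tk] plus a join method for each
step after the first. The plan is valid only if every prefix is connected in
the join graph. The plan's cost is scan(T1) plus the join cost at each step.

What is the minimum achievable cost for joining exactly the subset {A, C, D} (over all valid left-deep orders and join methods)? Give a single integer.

5400

Selinger DP over subsets of {A,C,D}:
  {A}: scan cost=20, card=20
  {C}: scan cost=250, card=250
  {D}: scan cost=400, card=400
  {AC}: card=500; try (A,hash)→700, (A,nl_idx)→2000, (C,merge)→2390, (A,merge)→2620, (C,hash)→4040, (C,nl)→5020 …(+1); best=700 via (A,hash)
  {AD}: card=400; try (A,hash)→1000, (A,nl_idx)→2800, (D,merge)→4140, (A,merge)→4520, (D,hash)→7240, (D,nl)→8020 …(+1); best=1000 via (A,hash)
  {ACD}: card=10000; try (C,hash)→5400, (C,merge)→7250, (D,hash)→8400, (D,merge)→9700, (C,nl)→101000, (D,nl)→200700; best=5400 via (C,hash)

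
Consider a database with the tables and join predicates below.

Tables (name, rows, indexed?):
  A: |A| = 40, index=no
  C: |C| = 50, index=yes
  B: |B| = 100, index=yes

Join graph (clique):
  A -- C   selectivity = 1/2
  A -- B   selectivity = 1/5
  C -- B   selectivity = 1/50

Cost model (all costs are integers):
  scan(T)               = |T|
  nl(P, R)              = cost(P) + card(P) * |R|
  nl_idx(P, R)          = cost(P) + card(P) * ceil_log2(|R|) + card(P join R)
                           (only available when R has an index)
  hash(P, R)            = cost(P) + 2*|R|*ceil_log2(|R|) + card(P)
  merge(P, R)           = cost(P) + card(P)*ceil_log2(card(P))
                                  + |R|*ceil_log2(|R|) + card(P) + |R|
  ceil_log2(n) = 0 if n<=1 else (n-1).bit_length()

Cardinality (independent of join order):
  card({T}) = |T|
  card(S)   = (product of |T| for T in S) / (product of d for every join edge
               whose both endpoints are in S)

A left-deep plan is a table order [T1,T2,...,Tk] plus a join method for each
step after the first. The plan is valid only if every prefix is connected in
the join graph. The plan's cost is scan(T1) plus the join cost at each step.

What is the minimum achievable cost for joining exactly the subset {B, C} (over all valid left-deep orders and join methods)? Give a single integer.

500

Selinger DP over subsets of {B,C}:
  {C}: scan cost=50, card=50
  {B}: scan cost=100, card=100
  {BC}: card=100; try (B,nl_idx)→500, (C,hash)→800, (C,nl_idx)→800, (B,merge)→1200, (C,merge)→1250, (B,hash)→1500 …(+2); best=500 via (B,nl_idx)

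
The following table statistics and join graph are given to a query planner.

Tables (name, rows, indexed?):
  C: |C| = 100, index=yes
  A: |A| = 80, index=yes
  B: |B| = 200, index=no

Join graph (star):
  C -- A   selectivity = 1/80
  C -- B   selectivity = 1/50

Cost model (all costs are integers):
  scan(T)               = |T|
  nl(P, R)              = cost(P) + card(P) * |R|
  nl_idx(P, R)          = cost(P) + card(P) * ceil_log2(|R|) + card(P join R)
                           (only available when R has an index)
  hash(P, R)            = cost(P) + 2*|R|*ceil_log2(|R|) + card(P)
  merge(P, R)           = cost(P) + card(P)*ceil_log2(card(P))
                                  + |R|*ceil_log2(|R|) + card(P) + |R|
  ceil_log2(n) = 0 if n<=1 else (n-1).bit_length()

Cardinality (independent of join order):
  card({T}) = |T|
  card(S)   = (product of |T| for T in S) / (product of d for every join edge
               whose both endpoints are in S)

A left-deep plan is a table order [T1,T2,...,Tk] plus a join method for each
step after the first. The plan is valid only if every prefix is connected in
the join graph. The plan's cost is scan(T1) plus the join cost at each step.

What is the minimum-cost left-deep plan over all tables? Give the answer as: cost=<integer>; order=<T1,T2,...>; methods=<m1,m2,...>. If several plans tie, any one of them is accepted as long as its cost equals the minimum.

cost=3320; order=B,C,A; methods=hash,hash

Selinger DP (subsets sized 1..n):
  {C}: scan cost=100, card=100
  {A}: scan cost=80, card=80
  {B}: scan cost=200, card=200
  {AC}: card=100; try (C,nl_idx)→740, (A,nl_idx)→900, (A,hash)→1320, (C,merge)→1520, (A,merge)→1540, (C,hash)→1560 …(+2); best=740 via (C,nl_idx)
  {BC}: card=400; try (C,hash)→1800, (C,nl_idx)→2000, (B,merge)→2700, (C,merge)→2800, (B,hash)→3400, (B,nl)→20100 …(+1); best=1800 via (C,hash)
  {ABC}: card=400; try (A,hash)→3320, (B,merge)→3340, (B,hash)→4040, (A,nl_idx)→5000, (A,merge)→6440, (B,nl)→20740 …(+1); best=3320 via (A,hash)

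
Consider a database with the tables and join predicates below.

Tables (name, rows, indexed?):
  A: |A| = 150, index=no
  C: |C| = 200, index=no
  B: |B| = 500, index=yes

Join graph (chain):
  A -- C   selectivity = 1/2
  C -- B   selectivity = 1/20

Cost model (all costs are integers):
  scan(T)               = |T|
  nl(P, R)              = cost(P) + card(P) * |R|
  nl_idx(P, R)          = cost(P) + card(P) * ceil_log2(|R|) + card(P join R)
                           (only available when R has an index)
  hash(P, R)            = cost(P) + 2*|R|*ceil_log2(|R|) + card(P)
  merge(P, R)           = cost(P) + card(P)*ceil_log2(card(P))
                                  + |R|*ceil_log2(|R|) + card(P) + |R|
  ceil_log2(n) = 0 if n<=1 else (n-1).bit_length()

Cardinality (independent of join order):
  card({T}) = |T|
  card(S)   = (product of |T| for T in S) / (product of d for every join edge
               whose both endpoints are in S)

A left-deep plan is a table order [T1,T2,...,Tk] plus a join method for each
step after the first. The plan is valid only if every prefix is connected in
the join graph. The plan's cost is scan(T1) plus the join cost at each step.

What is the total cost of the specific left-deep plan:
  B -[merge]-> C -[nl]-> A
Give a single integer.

757300

step 1: scan B: cost=500, card=500
step 2: join C via merge
    card(P join C) = 500*200/(20) = 5000
    cost = 500 + 500*9 + 200*8 + 500 + 200 = 7300
step 3: join A via nl
    card(P join A) = 5000*150/(2) = 375000
    cost = 7300 + 5000*150 = 757300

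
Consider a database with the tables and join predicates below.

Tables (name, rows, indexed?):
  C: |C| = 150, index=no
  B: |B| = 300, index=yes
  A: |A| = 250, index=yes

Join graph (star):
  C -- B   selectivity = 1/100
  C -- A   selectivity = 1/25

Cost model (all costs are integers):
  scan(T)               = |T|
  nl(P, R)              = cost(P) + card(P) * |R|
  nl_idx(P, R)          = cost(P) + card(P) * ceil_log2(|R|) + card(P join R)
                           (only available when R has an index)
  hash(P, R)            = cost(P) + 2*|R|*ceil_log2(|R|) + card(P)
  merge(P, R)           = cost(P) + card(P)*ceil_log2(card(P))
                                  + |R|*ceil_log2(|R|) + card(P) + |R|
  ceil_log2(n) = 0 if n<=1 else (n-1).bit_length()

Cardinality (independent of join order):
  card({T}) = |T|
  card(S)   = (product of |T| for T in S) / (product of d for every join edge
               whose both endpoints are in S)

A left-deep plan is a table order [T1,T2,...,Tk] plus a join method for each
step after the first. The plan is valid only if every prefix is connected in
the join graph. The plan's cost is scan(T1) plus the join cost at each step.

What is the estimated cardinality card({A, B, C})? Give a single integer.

4500

Tables in S: A(250), B(300), C(150)
Edges inside S: C-B(d=100), C-A(d=25)
numerator = 250 * 300 * 150 = 11250000
denominator = 100 * 25 = 2500
card(S) = 11250000 / 2500 = 4500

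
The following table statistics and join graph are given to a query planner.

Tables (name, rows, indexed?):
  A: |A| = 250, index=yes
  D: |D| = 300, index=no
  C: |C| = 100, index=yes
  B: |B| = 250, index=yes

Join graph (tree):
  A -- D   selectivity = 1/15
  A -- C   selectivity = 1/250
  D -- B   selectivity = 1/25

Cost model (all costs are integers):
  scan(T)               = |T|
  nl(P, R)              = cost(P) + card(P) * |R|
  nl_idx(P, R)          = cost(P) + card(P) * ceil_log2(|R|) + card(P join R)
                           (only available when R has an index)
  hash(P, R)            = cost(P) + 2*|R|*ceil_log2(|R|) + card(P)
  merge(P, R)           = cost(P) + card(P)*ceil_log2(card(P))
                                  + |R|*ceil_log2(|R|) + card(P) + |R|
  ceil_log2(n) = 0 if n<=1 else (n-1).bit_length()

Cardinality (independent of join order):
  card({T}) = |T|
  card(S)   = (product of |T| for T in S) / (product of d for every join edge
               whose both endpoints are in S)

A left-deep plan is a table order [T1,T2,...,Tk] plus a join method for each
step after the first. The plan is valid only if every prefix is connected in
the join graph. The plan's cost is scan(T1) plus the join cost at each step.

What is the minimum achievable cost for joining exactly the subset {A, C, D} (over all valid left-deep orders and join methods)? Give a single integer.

Selinger DP over subsets of {A,C,D}:
  {A}: scan cost=250, card=250
  {D}: scan cost=300, card=300
  {C}: scan cost=100, card=100
  {AD}: card=5000; try (A,hash)→4600, (D,merge)→5500, (A,merge)→5550, (D,hash)→5900, (A,nl_idx)→7700, (D,nl)→75250 …(+1); best=4600 via (A,hash)
  {AC}: card=100; try (A,nl_idx)→1000, (C,hash)→1900, (C,nl_idx)→2100, (A,merge)→3150, (C,merge)→3300, (A,hash)→4200 …(+2); best=1000 via (A,nl_idx)
  {ACD}: card=2000; try (D,merge)→4800, (D,hash)→6500, (C,hash)→11000, (D,nl)→31000, (C,nl_idx)→41600, (C,merge)→75400 …(+1); best=4800 via (D,merge)

4800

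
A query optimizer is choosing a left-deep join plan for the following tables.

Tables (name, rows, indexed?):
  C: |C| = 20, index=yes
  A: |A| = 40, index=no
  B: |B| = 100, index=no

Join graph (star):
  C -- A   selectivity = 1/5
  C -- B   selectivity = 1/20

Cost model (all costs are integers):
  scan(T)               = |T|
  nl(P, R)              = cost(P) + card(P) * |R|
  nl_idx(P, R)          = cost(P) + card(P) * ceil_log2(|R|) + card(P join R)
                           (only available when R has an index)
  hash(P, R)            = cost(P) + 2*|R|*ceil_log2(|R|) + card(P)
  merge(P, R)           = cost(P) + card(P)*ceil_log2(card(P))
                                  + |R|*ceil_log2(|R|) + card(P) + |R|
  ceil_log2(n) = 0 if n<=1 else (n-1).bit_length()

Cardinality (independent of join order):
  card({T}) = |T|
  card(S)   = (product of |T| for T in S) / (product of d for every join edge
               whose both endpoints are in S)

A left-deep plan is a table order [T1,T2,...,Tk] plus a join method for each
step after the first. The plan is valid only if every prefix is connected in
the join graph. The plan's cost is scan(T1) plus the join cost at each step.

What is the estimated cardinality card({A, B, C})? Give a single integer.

Tables in S: A(40), B(100), C(20)
Edges inside S: C-A(d=5), C-B(d=20)
numerator = 40 * 100 * 20 = 80000
denominator = 5 * 20 = 100
card(S) = 80000 / 100 = 800

800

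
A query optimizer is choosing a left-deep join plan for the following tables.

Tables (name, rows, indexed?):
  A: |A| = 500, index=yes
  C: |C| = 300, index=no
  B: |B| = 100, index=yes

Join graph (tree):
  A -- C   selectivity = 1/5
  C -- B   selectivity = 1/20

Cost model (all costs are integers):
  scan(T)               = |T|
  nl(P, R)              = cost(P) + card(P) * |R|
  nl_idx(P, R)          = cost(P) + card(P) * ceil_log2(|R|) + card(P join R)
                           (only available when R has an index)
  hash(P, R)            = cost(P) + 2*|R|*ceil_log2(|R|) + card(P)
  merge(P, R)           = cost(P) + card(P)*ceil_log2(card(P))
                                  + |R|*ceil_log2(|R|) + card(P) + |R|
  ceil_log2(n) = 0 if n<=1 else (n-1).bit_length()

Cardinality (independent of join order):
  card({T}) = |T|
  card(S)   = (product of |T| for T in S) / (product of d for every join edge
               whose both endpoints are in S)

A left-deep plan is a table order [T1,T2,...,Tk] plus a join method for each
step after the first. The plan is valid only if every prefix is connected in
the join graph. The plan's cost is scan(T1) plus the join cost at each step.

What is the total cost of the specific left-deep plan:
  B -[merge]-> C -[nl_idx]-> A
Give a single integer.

167400

step 1: scan B: cost=100, card=100
step 2: join C via merge
    card(P join C) = 100*300/(20) = 1500
    cost = 100 + 100*7 + 300*9 + 100 + 300 = 3900
step 3: join A via nl_idx
    card(P join A) = 1500*500/(5) = 150000
    cost = 3900 + 1500*9 + 150000 = 167400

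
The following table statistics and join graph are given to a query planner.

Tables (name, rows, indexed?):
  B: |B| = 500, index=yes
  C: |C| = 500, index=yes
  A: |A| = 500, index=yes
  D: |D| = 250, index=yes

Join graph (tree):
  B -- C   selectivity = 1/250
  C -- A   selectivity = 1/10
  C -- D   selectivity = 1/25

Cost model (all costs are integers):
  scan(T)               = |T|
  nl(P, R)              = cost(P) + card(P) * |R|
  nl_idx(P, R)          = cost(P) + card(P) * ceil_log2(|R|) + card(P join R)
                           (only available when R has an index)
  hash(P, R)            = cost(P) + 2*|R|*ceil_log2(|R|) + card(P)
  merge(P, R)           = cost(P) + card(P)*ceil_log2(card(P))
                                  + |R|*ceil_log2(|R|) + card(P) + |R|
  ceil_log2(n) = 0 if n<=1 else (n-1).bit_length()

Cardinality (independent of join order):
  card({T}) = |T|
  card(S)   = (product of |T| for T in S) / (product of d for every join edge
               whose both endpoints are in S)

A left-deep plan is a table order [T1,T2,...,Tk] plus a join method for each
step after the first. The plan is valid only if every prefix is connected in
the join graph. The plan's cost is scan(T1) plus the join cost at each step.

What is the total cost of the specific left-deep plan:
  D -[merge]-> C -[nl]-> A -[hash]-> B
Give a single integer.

2766500

step 1: scan D: cost=250, card=250
step 2: join C via merge
    card(P join C) = 250*500/(25) = 5000
    cost = 250 + 250*8 + 500*9 + 250 + 500 = 7500
step 3: join A via nl
    card(P join A) = 5000*500/(10) = 250000
    cost = 7500 + 5000*500 = 2507500
step 4: join B via hash
    card(P join B) = 250000*500/(250) = 500000
    cost = 2507500 + 2*500*9 + 250000 = 2766500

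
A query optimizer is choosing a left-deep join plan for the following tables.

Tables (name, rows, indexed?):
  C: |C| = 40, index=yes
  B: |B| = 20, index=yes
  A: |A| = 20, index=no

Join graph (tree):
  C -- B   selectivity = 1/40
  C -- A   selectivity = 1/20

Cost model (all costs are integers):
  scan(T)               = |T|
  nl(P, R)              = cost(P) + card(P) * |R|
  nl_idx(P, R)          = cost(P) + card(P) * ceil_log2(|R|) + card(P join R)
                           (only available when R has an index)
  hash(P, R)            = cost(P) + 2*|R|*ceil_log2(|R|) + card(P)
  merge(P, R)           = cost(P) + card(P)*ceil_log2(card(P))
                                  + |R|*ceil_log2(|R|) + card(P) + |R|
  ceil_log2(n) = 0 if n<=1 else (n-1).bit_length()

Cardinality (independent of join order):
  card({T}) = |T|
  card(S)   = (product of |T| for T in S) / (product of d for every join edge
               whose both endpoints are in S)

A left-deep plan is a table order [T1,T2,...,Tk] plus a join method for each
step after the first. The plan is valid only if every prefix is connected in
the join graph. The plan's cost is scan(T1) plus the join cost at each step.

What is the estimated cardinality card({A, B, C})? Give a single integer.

Tables in S: A(20), B(20), C(40)
Edges inside S: C-B(d=40), C-A(d=20)
numerator = 20 * 20 * 40 = 16000
denominator = 40 * 20 = 800
card(S) = 16000 / 800 = 20

20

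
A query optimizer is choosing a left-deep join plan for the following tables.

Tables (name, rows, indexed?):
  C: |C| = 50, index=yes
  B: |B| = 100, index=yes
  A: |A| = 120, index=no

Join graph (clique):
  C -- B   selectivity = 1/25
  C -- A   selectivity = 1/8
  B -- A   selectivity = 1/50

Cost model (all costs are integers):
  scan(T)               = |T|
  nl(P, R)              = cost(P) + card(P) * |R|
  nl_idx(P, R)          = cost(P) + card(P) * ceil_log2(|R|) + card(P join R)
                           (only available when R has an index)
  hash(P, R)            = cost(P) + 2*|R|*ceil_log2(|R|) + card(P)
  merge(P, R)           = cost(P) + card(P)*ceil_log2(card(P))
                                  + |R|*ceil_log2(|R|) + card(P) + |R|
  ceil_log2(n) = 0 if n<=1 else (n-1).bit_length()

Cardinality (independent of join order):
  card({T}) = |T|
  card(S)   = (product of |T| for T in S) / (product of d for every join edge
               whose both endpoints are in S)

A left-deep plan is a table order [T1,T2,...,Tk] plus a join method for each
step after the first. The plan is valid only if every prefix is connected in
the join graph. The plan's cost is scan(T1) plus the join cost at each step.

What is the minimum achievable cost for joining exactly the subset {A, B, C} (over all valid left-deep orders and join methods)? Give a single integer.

2040

Selinger DP over subsets of {A,B,C}:
  {C}: scan cost=50, card=50
  {B}: scan cost=100, card=100
  {A}: scan cost=120, card=120
  {BC}: card=200; try (B,nl_idx)→600, (C,hash)→800, (C,nl_idx)→900, (B,merge)→1200, (C,merge)→1250, (B,hash)→1500 …(+2); best=600 via (B,nl_idx)
  {AC}: card=750; try (C,hash)→840, (A,merge)→1360, (C,merge)→1430, (C,nl_idx)→1590, (A,hash)→1780, (A,nl)→6050 …(+1); best=840 via (C,hash)
  {AB}: card=240; try (B,nl_idx)→1200, (B,hash)→1640, (A,merge)→1860, (B,merge)→1880, (A,hash)→1880, (A,nl)→12100 …(+1); best=1200 via (B,nl_idx)
  {ABC}: card=60; try (C,hash)→2040, (A,hash)→2480, (C,nl_idx)→2700, (B,hash)→2990, (A,merge)→3360, (C,merge)→3710 …(+5); best=2040 via (C,hash)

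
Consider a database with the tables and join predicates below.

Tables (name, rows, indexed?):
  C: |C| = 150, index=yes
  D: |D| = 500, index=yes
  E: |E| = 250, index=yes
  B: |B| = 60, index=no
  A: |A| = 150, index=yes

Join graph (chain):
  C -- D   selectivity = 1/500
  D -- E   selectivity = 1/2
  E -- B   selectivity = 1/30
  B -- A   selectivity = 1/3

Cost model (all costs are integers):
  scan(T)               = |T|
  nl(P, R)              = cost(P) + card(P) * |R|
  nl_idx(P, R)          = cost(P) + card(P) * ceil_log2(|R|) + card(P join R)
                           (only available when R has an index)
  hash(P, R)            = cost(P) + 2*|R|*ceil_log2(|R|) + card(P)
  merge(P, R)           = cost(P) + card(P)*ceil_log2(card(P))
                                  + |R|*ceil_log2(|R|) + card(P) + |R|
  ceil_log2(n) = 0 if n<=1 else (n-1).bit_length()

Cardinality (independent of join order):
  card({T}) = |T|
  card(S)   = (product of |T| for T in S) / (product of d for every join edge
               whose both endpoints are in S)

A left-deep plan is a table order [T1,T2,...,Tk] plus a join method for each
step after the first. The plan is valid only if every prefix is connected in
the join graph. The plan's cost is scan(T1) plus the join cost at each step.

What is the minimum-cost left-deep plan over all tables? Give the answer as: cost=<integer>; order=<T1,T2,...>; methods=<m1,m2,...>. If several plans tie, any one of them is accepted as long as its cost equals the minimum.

Selinger DP (subsets sized 1..n):
  {C}: scan cost=150, card=150
  {D}: scan cost=500, card=500
  {E}: scan cost=250, card=250
  {B}: scan cost=60, card=60
  {A}: scan cost=150, card=150
  {CD}: card=150; try (D,nl_idx)→1650, (C,hash)→3400, (C,nl_idx)→4650, (D,merge)→6500, (C,merge)→6850, (D,hash)→9300 …(+2); best=1650 via (D,nl_idx)
  {DE}: card=62500; try (E,hash)→5000, (D,merge)→7500, (E,merge)→7750, (D,hash)→9500, (D,nl_idx)→65000, (E,nl_idx)→67000 …(+2); best=5000 via (E,hash)
  {BE}: card=500; try (E,nl_idx)→1040, (B,hash)→1220, (E,merge)→2730, (B,merge)→2920, (E,hash)→4120, (E,nl)→15060 …(+1); best=1040 via (E,nl_idx)
  {AB}: card=3000; try (B,hash)→1020, (A,merge)→1830, (B,merge)→1920, (A,hash)→2520, (A,nl_idx)→3540, (A,nl)→9060 …(+1); best=1020 via (B,hash)
  {CDE}: card=18750; try (E,merge)→5250, (E,hash)→5800, (E,nl_idx)→21600, (E,nl)→39150, (C,hash)→69900, (C,nl_idx)→523750 …(+2); best=5250 via (E,merge)
  {BDE}: card=125000; try (D,hash)→10540, (D,merge)→11040, (B,hash)→68220, (D,nl_idx)→130540, (D,nl)→251040, (B,merge)→1067920 …(+1); best=10540 via (D,hash)
  {ABE}: card=25000; try (A,hash)→3940, (A,merge)→7390, (E,hash)→8020, (A,nl_idx)→30040, (E,merge)→42270, (E,nl_idx)→50020 …(+2); best=3940 via (A,hash)
  {BCDE}: card=37500; try (B,hash)→24720, (C,hash)→137940, (B,merge)→305670, (C,nl_idx)→1048040, (B,nl)→1130250, (C,merge)→2261890 …(+1); best=24720 via (B,hash)
  {ABDE}: card=6250000; try (D,hash)→37940, (A,hash)→137940, (D,merge)→408940, (A,merge)→2261890, (D,nl_idx)→6478940, (A,nl_idx)→7260540 …(+2); best=37940 via (D,hash)
  {ABCDE}: card=1875000; try (A,hash)→64620, (A,merge)→663570, (A,nl_idx)→2199720, (A,nl)→5649720, (C,hash)→6290340, (C,nl_idx)→51912940 …(+2); best=64620 via (A,hash)

cost=64620; order=C,D,E,B,A; methods=nl_idx,merge,hash,hash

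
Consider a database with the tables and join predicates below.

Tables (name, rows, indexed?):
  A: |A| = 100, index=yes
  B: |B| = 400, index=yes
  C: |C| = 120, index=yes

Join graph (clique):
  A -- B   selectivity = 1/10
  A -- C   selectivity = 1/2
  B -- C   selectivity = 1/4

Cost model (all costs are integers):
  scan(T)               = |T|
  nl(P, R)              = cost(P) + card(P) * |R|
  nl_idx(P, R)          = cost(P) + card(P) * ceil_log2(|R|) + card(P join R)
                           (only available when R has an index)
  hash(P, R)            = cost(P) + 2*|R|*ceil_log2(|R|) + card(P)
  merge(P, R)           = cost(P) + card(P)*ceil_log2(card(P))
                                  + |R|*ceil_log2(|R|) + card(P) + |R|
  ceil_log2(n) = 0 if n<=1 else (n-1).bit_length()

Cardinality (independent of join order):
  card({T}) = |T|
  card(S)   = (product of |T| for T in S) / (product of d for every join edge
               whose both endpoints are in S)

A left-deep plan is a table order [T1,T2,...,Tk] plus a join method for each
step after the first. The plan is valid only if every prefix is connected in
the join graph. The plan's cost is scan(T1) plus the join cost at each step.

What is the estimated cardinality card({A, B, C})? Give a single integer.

Tables in S: A(100), B(400), C(120)
Edges inside S: A-B(d=10), A-C(d=2), B-C(d=4)
numerator = 100 * 400 * 120 = 4800000
denominator = 10 * 2 * 4 = 80
card(S) = 4800000 / 80 = 60000

60000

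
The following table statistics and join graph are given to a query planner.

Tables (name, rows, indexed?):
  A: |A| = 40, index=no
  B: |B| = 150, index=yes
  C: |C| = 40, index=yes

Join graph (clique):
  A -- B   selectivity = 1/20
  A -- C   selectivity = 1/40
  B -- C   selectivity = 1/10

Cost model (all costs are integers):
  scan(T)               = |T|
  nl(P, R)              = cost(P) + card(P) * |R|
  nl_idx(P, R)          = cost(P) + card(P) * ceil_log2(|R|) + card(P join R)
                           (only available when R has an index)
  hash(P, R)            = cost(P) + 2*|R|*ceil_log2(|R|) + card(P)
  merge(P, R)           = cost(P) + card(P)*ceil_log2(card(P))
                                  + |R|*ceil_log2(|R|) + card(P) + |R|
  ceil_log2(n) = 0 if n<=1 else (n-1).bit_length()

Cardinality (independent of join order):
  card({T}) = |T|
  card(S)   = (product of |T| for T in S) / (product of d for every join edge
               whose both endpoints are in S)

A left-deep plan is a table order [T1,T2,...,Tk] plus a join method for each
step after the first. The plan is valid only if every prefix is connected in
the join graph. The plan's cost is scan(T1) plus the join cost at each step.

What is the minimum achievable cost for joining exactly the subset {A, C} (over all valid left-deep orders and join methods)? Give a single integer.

Selinger DP over subsets of {A,C}:
  {A}: scan cost=40, card=40
  {C}: scan cost=40, card=40
  {AC}: card=40; try (C,nl_idx)→320, (C,hash)→560, (A,hash)→560, (C,merge)→600, (A,merge)→600, (C,nl)→1640 …(+1); best=320 via (C,nl_idx)

320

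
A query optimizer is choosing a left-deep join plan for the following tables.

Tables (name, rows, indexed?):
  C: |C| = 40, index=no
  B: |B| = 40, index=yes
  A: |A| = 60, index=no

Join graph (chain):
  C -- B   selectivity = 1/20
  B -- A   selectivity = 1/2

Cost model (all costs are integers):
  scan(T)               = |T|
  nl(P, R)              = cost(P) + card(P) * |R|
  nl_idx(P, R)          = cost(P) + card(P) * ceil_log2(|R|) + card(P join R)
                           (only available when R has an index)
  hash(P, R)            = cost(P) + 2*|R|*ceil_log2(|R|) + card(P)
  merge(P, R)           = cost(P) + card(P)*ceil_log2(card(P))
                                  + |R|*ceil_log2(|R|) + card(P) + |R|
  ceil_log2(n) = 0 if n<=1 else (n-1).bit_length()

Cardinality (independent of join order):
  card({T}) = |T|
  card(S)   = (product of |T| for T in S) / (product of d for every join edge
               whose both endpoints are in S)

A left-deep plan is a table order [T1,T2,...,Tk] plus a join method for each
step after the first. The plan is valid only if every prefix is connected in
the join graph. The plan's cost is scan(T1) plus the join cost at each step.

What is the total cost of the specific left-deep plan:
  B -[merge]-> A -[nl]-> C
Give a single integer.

48740

step 1: scan B: cost=40, card=40
step 2: join A via merge
    card(P join A) = 40*60/(2) = 1200
    cost = 40 + 40*6 + 60*6 + 40 + 60 = 740
step 3: join C via nl
    card(P join C) = 1200*40/(20) = 2400
    cost = 740 + 1200*40 = 48740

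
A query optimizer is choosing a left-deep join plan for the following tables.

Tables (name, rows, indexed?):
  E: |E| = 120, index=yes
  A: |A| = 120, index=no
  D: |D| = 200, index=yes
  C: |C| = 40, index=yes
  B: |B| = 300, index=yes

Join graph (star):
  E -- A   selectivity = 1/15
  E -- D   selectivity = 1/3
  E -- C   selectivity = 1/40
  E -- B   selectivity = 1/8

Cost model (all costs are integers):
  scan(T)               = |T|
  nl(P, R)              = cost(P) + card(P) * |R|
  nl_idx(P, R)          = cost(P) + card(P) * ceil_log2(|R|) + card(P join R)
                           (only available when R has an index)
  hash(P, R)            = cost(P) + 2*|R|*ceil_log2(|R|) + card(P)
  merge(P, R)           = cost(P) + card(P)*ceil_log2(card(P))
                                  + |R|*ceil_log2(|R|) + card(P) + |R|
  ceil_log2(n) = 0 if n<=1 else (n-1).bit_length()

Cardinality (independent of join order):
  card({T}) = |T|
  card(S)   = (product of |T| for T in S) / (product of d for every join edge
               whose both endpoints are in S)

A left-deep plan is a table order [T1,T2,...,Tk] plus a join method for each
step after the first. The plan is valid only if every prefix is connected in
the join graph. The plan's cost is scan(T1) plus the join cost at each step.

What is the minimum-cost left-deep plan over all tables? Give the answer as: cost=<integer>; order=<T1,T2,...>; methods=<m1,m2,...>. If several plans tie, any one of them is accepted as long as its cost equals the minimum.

cost=47800; order=C,E,A,B,D; methods=nl_idx,hash,hash,hash

Selinger DP (subsets sized 1..n):
  {E}: scan cost=120, card=120
  {A}: scan cost=120, card=120
  {D}: scan cost=200, card=200
  {C}: scan cost=40, card=40
  {B}: scan cost=300, card=300
  {AE}: card=960; try (E,hash)→1920, (E,nl_idx)→1920, (A,hash)→1920, (E,merge)→2040, (A,merge)→2040, (E,nl)→14520 …(+1); best=1920 via (E,hash)
  {DE}: card=8000; try (E,hash)→2080, (D,merge)→2880, (E,merge)→2960, (D,hash)→3440, (D,nl_idx)→9080, (E,nl_idx)→9600 …(+2); best=2080 via (E,hash)
  {CE}: card=120; try (E,nl_idx)→440, (C,hash)→720, (C,nl_idx)→960, (E,merge)→1280, (C,merge)→1360, (E,hash)→1760 …(+2); best=440 via (E,nl_idx)
  {BE}: card=4500; try (E,hash)→2280, (B,merge)→4080, (E,merge)→4260, (B,hash)→5640, (B,nl_idx)→5700, (E,nl_idx)→6900 …(+2); best=2280 via (E,hash)
  {ADE}: card=64000; try (D,hash)→6080, (A,hash)→11760, (D,merge)→14280, (D,nl_idx)→73600, (A,merge)→115040, (D,nl)→193920 …(+1); best=6080 via (D,hash)
  {ACE}: card=960; try (A,hash)→2240, (A,merge)→2360, (C,hash)→3360, (C,nl_idx)→8640, (C,merge)→12760, (A,nl)→14840 …(+1); best=2240 via (A,hash)
  {ABE}: card=36000; try (B,hash)→8280, (A,hash)→8460, (B,merge)→15480, (B,nl_idx)→46560, (A,merge)→66240, (B,nl)→289920 …(+1); best=8280 via (B,hash)
  {CDE}: card=8000; try (D,merge)→3200, (D,hash)→3760, (D,nl_idx)→9400, (C,hash)→10560, (D,nl)→24440, (C,nl_idx)→58080 …(+2); best=3200 via (D,merge)
  {BDE}: card=300000; try (D,hash)→9980, (B,hash)→15480, (D,merge)→67080, (B,merge)→117080, (D,nl_idx)→338280, (B,nl_idx)→374080 …(+2); best=9980 via (D,hash)
  {BCE}: card=4500; try (B,merge)→4400, (B,hash)→5960, (B,nl_idx)→6020, (C,hash)→7260, (C,nl_idx)→33780, (B,nl)→36440 …(+2); best=4400 via (B,merge)
  {ACDE}: card=64000; try (D,hash)→6400, (A,hash)→12880, (D,merge)→14600, (C,hash)→70560, (D,nl_idx)→73920, (A,merge)→116160 …(+5); best=6400 via (D,hash)
  {ABDE}: card=2400000; try (D,hash)→47480, (B,hash)→75480, (A,hash)→311660, (D,merge)→622080, (B,merge)→1097080, (D,nl_idx)→2696280 …(+5); best=47480 via (D,hash)
  {ABCE}: card=36000; try (B,hash)→8600, (A,hash)→10580, (B,merge)→15800, (C,hash)→44760, (B,nl_idx)→46880, (A,merge)→68360 …(+5); best=8600 via (B,hash)
  {BCDE}: card=300000; try (D,hash)→12100, (B,hash)→16600, (D,merge)→69200, (B,merge)→118200, (C,hash)→310460, (D,nl_idx)→340400 …(+6); best=12100 via (D,hash)
  {ABCDE}: card=2400000; try (D,hash)→47800, (B,hash)→75800, (A,hash)→313780, (D,merge)→622400, (B,merge)→1097400, (C,hash)→2447960 …(+9); best=47800 via (D,hash)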